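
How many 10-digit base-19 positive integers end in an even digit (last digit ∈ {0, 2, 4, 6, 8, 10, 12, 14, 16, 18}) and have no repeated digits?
Last∈{0,2,4,6,8,10,12,14,16,18}. Last=0: 17643225600. Last nonzero: 9×17×P(17,8) = 149967417600. Total = 167610643200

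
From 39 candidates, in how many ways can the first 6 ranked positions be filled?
P(39,6) = 39!/(39-6)! = 2349088560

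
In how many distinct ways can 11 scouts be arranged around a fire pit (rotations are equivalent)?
Circular: fix one position, arrange the rest. (11-1)! = 3628800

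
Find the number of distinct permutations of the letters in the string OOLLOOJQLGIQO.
13! / (5! × 2! × 1! × 1! × 3! × 1!) = 4324320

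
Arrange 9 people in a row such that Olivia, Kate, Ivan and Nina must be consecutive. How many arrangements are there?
Treat the 4 as one block: (9-4+1)! × 4! = 720 × 24 = 17280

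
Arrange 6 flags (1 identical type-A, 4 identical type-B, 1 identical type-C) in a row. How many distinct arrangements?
6! / (1! × 4! × 1!) = 30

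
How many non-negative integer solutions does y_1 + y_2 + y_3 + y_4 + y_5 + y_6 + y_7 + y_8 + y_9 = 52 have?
C(52+9-1, 9-1) = C(60, 8) = 2558620845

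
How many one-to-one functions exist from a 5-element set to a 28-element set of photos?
P(28,5) = 28!/(28-5)! = 11793600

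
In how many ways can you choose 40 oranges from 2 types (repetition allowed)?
C(40+2-1, 2-1) = C(41, 1) = 41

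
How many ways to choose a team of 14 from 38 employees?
C(38,14) = 38!/(14!×24!) = 9669554100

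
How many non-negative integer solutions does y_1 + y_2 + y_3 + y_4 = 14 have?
C(14+4-1, 4-1) = C(17, 3) = 680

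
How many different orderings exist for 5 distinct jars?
5! = 120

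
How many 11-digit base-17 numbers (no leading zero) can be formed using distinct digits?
First digit: 16 choices (nonzero). Then descending: 16 × 16 × 15 × 14 × 13 × 12 × 11 × 10 × 9 × 8 × 7 = 464950886400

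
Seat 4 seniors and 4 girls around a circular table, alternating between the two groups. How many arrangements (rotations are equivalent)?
Fix one of the seniors: (4-1)! ways for the remaining seniors, × 4! ways for the girls = 6 × 24 = 144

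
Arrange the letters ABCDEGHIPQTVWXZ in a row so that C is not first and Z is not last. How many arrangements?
By inclusion-exclusion: 15! - 2×(15-1)! + (15-2)! = 1307674368000 - 174356582400 + 6227020800 = 1139544806400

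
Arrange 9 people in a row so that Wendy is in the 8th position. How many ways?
Fix one position: (9-1)! = 40320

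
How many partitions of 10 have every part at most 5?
Let r_j(i) = number of partitions of i into parts ≤ j, for i = 0..10. r_1(i) = 1 for all i; r_j(i) = r_{j-1}(i) + r_j(i-j). Rows j = 2..5: ≤2: 1 1 2 2 3 3 4 4 5 5 6; ≤3: 1 1 2 3 4 5 7 8 10 12 14; ≤4: 1 1 2 3 5 6 9 11 15 18 23; ≤5: 1 1 2 3 5 7 10 13 18 23 30. r_5(10) = 30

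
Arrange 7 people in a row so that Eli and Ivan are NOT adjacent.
Total - adjacent = 7! - (7-1)!×2 = 5040 - 1440 = 3600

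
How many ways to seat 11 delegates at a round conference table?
Circular: fix one position, arrange the rest. (11-1)! = 3628800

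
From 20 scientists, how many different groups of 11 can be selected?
C(20,11) = 20!/(11!×9!) = 167960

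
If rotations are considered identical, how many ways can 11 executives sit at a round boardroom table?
Circular: fix one position, arrange the rest. (11-1)! = 3628800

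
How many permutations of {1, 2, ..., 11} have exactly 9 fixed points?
Choose the 9 fixed points C(11,9) = 55, derange the rest: !2 = Σ_{j=0}^{2} (-1)^j·2!/j! = 2 - 2 + 1 = 1. Product = 55 × 1 = 55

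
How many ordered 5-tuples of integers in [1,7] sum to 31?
Coefficient of x^31 in (x + x² + ... + x^7)^5. By inclusion-exclusion on dice exceeding 7: Σ_j (-1)^j C(5,j)·C(31-1-7j, 4) = C(5,0)·C(30,4) - C(5,1)·C(23,4) + C(5,2)·C(16,4) - C(5,3)·C(9,4) = 1·27405 - 5·8855 + 10·1820 - 10·126 = 70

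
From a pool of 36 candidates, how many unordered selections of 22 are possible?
C(36,22) = 36!/(22!×14!) = 3796297200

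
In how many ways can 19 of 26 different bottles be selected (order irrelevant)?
C(26,19) = 26!/(19!×7!) = 657800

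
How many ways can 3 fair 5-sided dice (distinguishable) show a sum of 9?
Coefficient of x^9 in (x + x² + ... + x^5)^3. By inclusion-exclusion on dice exceeding 5: Σ_j (-1)^j C(3,j)·C(9-1-5j, 2) = C(3,0)·C(8,2) - C(3,1)·C(3,2) = 1·28 - 3·3 = 19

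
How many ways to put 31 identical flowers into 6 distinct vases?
C(31+6-1, 6-1) = C(36, 5) = 376992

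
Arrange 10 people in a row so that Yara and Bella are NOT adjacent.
Total - adjacent = 10! - (10-1)!×2 = 3628800 - 725760 = 2903040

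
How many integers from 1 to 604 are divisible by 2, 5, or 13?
⌊604/2⌋+⌊604/5⌋+⌊604/13⌋ - ⌊604/10⌋-⌊604/26⌋-⌊604/65⌋ + ⌊604/130⌋ = 302+120+46 - 60-23-9 + 4 = 380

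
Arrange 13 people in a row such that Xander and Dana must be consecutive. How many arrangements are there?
Treat the 2 as one block: (13-2+1)! × 2! = 479001600 × 2 = 958003200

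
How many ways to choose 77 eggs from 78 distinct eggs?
C(78,77) = 78!/(77!×1!) = 78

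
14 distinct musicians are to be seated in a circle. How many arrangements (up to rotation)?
Circular: fix one position, arrange the rest. (14-1)! = 6227020800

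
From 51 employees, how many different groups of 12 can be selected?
C(51,12) = 51!/(12!×39!) = 158753389900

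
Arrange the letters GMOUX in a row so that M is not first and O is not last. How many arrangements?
By inclusion-exclusion: 5! - 2×(5-1)! + (5-2)! = 120 - 48 + 6 = 78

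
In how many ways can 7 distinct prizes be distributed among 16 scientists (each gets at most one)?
P(16,7) = 16!/(16-7)! = 57657600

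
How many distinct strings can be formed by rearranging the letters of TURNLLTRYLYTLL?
14! / (1! × 1! × 5! × 3! × 2! × 2!) = 30270240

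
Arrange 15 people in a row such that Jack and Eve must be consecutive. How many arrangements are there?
Treat the 2 as one block: (15-2+1)! × 2! = 87178291200 × 2 = 174356582400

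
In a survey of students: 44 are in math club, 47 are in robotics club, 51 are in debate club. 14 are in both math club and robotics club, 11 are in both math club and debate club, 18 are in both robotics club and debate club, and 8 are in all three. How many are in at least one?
|A∪B∪C| = 44+47+51-14-11-18+8 = 107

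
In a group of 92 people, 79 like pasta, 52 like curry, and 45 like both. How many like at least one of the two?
|A∪B| = |A| + |B| - |A∩B| = 79 + 52 - 45 = 86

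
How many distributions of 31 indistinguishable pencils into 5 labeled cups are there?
C(31+5-1, 5-1) = C(35, 4) = 52360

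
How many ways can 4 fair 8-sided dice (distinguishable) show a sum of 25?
Coefficient of x^25 in (x + x² + ... + x^8)^4. By inclusion-exclusion on dice exceeding 8: Σ_j (-1)^j C(4,j)·C(25-1-8j, 3) = C(4,0)·C(24,3) - C(4,1)·C(16,3) + C(4,2)·C(8,3) = 1·2024 - 4·560 + 6·56 = 120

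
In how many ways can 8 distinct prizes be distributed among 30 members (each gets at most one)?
P(30,8) = 30!/(30-8)! = 235989936000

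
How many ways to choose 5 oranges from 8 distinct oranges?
C(8,5) = 8!/(5!×3!) = 56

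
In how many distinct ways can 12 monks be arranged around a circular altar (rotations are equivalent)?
Circular: fix one position, arrange the rest. (12-1)! = 39916800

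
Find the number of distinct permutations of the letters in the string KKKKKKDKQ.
9! / (1! × 7! × 1!) = 72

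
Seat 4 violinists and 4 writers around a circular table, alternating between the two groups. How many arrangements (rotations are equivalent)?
Fix one of the violinists: (4-1)! ways for the remaining violinists, × 4! ways for the writers = 6 × 24 = 144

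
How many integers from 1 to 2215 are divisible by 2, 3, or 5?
⌊2215/2⌋+⌊2215/3⌋+⌊2215/5⌋ - ⌊2215/6⌋-⌊2215/10⌋-⌊2215/15⌋ + ⌊2215/30⌋ = 1107+738+443 - 369-221-147 + 73 = 1624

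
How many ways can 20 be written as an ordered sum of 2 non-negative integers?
C(20+2-1, 2-1) = C(21, 1) = 21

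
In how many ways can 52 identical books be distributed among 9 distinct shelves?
C(52+9-1, 9-1) = C(60, 8) = 2558620845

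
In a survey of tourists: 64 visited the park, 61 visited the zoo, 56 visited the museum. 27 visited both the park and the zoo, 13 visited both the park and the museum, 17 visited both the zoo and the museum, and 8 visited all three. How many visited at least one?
|A∪B∪C| = 64+61+56-27-13-17+8 = 132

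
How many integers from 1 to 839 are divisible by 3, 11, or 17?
⌊839/3⌋+⌊839/11⌋+⌊839/17⌋ - ⌊839/33⌋-⌊839/51⌋-⌊839/187⌋ + ⌊839/561⌋ = 279+76+49 - 25-16-4 + 1 = 360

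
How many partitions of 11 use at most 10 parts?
By conjugation, equals partitions of 11 into parts ≤ 10. Let r_j(i) = number of partitions of i into parts ≤ j, for i = 0..11. r_1(i) = 1 for all i; r_j(i) = r_{j-1}(i) + r_j(i-j). Rows j = 2..10: ≤2: 1 1 2 2 3 3 4 4 5 5 6 6; ≤3: 1 1 2 3 4 5 7 8 10 12 14 16; ≤4: 1 1 2 3 5 6 9 11 15 18 23 27; ≤5: 1 1 2 3 5 7 10 13 18 23 30 37; ≤6: 1 1 2 3 5 7 11 14 20 26 35 44; ≤7: 1 1 2 3 5 7 11 15 21 28 38 49; ≤8: 1 1 2 3 5 7 11 15 22 29 40 52; ≤9: 1 1 2 3 5 7 11 15 22 30 41 54; ≤10: 1 1 2 3 5 7 11 15 22 30 42 55. r_10(11) = 55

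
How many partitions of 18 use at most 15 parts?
By conjugation, equals partitions of 18 into parts ≤ 15. Let r_j(i) = number of partitions of i into parts ≤ j, for i = 0..18. r_1(i) = 1 for all i; r_j(i) = r_{j-1}(i) + r_j(i-j). Rows j = 2..15: ≤2: 1 1 2 2 3 3 4 4 5 5 6 6 7 7 8 8 9 9 10; ≤3: 1 1 2 3 4 5 7 8 10 12 14 16 19 21 24 27 30 33 37; ≤4: 1 1 2 3 5 6 9 11 15 18 23 27 34 39 47 54 64 72 84; ≤5: 1 1 2 3 5 7 10 13 18 23 30 37 47 57 70 84 101 119 141; ≤6: 1 1 2 3 5 7 11 14 20 26 35 44 58 71 90 110 136 163 199; ≤7: 1 1 2 3 5 7 11 15 21 28 38 49 65 82 105 131 164 201 248; ≤8: 1 1 2 3 5 7 11 15 22 29 40 52 70 89 116 146 186 230 288; ≤9: 1 1 2 3 5 7 11 15 22 30 41 54 73 94 123 157 201 252 318; ≤10: 1 1 2 3 5 7 11 15 22 30 42 55 75 97 128 164 212 267 340; ≤11: 1 1 2 3 5 7 11 15 22 30 42 56 76 99 131 169 219 278 355; ≤12: 1 1 2 3 5 7 11 15 22 30 42 56 77 100 133 172 224 285 366; ≤13: 1 1 2 3 5 7 11 15 22 30 42 56 77 101 134 174 227 290 373; ≤14: 1 1 2 3 5 7 11 15 22 30 42 56 77 101 135 175 229 293 378; ≤15: 1 1 2 3 5 7 11 15 22 30 42 56 77 101 135 176 230 295 381. r_15(18) = 381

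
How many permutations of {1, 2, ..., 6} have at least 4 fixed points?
Exactly j fixed points: C(6,j)·!(6-j); sum over j ≥ 4 (derangement numbers via !m = (m-1)·(!(m-1) + !(m-2)): !0..!2 = 1, 0, 1). Σ_{j=4}^{6} C(6,j)·!(6-j) = C(6,4)·!2 + C(6,5)·!1 + C(6,6)·!0 = 15·1 + 6·0 + 1·1 = 16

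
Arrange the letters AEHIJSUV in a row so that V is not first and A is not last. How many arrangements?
By inclusion-exclusion: 8! - 2×(8-1)! + (8-2)! = 40320 - 10080 + 720 = 30960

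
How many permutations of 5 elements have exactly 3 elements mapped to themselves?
Choose the 3 fixed points C(5,3) = 10, derange the rest: !2 = Σ_{j=0}^{2} (-1)^j·2!/j! = 2 - 2 + 1 = 1. Product = 10 × 1 = 10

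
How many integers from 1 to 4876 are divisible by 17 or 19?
⌊4876/17⌋ + ⌊4876/19⌋ - ⌊4876/323⌋ = 286 + 256 - 15 = 527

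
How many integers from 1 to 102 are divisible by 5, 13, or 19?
⌊102/5⌋+⌊102/13⌋+⌊102/19⌋ - ⌊102/65⌋-⌊102/95⌋-⌊102/247⌋ + ⌊102/1235⌋ = 20+7+5 - 1-1-0 + 0 = 30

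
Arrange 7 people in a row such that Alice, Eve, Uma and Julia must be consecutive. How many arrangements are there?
Treat the 4 as one block: (7-4+1)! × 4! = 24 × 24 = 576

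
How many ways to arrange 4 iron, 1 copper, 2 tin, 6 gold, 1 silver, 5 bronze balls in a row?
19! / (4! × 1! × 2! × 6! × 1! × 5!) = 29331862560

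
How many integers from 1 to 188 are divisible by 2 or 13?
⌊188/2⌋ + ⌊188/13⌋ - ⌊188/26⌋ = 94 + 14 - 7 = 101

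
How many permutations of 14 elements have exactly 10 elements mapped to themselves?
Choose the 10 fixed points C(14,10) = 1001, derange the rest: !4 = Σ_{j=0}^{4} (-1)^j·4!/j! = 24 - 24 + 12 - 4 + 1 = 9. Product = 1001 × 9 = 9009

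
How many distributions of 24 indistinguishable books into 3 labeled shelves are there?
C(24+3-1, 3-1) = C(26, 2) = 325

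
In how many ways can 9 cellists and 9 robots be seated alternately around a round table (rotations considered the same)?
Fix one of the cellists: (9-1)! ways for the remaining cellists, × 9! ways for the robots = 40320 × 362880 = 14631321600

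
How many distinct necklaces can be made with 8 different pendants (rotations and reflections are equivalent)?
(8-1)!/2 = 5040/2 = 2520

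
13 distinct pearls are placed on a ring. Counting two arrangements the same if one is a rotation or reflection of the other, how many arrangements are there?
(13-1)!/2 = 479001600/2 = 239500800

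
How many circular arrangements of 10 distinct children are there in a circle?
Circular: fix one position, arrange the rest. (10-1)! = 362880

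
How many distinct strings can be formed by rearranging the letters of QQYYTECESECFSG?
14! / (1! × 2! × 2! × 3! × 1! × 2! × 1! × 2!) = 908107200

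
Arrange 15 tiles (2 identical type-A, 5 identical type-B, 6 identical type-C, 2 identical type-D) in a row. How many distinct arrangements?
15! / (2! × 5! × 6! × 2!) = 3783780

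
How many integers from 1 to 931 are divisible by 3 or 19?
⌊931/3⌋ + ⌊931/19⌋ - ⌊931/57⌋ = 310 + 49 - 16 = 343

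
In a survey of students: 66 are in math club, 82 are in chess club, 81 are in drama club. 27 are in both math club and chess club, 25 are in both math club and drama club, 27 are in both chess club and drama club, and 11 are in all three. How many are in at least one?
|A∪B∪C| = 66+82+81-27-25-27+11 = 161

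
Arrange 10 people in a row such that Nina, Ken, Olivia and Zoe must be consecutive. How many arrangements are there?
Treat the 4 as one block: (10-4+1)! × 4! = 5040 × 24 = 120960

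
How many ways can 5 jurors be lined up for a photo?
5! = 120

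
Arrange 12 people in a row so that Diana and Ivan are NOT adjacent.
Total - adjacent = 12! - (12-1)!×2 = 479001600 - 79833600 = 399168000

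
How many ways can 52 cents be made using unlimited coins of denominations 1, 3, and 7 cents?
Coefficient of x^52 in 1/(1-x^1) · 1/(1-x^3) · 1/(1-x^7). Case on j = number of 7-cent coins (j = 0..7); remainder r = 52 - 7j is made from {1,3} in ⌊r/3⌋+1 ways. r = 52, 45, 38, 31, 24, 17, 10, 3 → 18 + 16 + 13 + 11 + 9 + 6 + 4 + 2 = 79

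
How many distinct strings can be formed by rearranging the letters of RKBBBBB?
7! / (1! × 1! × 5!) = 42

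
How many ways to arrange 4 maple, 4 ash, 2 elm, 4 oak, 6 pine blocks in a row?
20! / (4! × 4! × 2! × 4! × 6!) = 122216094000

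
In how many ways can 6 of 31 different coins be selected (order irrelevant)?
C(31,6) = 31!/(6!×25!) = 736281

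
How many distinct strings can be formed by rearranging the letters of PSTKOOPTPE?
10! / (2! × 2! × 1! × 3! × 1! × 1!) = 151200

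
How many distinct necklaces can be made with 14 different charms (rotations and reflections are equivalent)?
(14-1)!/2 = 6227020800/2 = 3113510400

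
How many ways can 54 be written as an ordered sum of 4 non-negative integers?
C(54+4-1, 4-1) = C(57, 3) = 29260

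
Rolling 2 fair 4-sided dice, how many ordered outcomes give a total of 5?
Coefficient of x^5 in (x + x² + ... + x^4)^2. By inclusion-exclusion on dice exceeding 4: Σ_j (-1)^j C(2,j)·C(5-1-4j, 1) = C(2,0)·C(4,1) = 1·4 = 4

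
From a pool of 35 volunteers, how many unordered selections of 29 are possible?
C(35,29) = 35!/(29!×6!) = 1623160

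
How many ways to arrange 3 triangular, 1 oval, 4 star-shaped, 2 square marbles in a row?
10! / (3! × 1! × 4! × 2!) = 12600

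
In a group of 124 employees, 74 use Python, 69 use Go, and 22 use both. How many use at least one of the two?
|A∪B| = |A| + |B| - |A∩B| = 74 + 69 - 22 = 121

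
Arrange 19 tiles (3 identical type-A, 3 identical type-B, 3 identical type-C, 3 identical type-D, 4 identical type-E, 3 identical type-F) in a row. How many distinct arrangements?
19! / (3! × 3! × 3! × 3! × 4! × 3!) = 651819168000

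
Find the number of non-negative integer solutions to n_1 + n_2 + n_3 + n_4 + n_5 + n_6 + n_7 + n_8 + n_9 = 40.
C(40+9-1, 9-1) = C(48, 8) = 377348994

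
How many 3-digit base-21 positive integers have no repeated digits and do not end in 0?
Last digit: 20 nonzero choices. First digit: 19 (nonzero, ≠last). Middle 1: P(19,1) = 19. Total = 7220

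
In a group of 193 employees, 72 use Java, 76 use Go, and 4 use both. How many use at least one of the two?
|A∪B| = |A| + |B| - |A∩B| = 72 + 76 - 4 = 144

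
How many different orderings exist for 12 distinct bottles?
12! = 479001600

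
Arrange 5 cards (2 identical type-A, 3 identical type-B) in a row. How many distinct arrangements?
5! / (2! × 3!) = 10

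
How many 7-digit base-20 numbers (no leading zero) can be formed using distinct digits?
First digit: 19 choices (nonzero). Then descending: 19 × 19 × 18 × 17 × 16 × 15 × 14 = 371165760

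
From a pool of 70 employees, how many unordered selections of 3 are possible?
C(70,3) = 70!/(3!×67!) = 54740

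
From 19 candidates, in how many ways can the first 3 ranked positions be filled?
P(19,3) = 19!/(19-3)! = 5814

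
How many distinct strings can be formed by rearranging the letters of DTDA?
4! / (2! × 1! × 1!) = 12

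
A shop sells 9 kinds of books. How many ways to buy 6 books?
C(6+9-1, 9-1) = C(14, 8) = 3003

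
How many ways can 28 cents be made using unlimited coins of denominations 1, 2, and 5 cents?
Coefficient of x^28 in 1/(1-x^1) · 1/(1-x^2) · 1/(1-x^5). Case on j = number of 5-cent coins (j = 0..5); remainder r = 28 - 5j is made from {1,2} in ⌊r/2⌋+1 ways. r = 28, 23, 18, 13, 8, 3 → 15 + 12 + 10 + 7 + 5 + 2 = 51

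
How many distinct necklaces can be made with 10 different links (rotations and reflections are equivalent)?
(10-1)!/2 = 362880/2 = 181440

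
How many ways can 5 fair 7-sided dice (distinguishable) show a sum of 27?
Coefficient of x^27 in (x + x² + ... + x^7)^5. By inclusion-exclusion on dice exceeding 7: Σ_j (-1)^j C(5,j)·C(27-1-7j, 4) = C(5,0)·C(26,4) - C(5,1)·C(19,4) + C(5,2)·C(12,4) - C(5,3)·C(5,4) = 1·14950 - 5·3876 + 10·495 - 10·5 = 470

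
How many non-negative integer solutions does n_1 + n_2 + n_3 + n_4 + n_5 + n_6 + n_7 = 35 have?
C(35+7-1, 7-1) = C(41, 6) = 4496388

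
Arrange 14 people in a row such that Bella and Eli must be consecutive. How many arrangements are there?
Treat the 2 as one block: (14-2+1)! × 2! = 6227020800 × 2 = 12454041600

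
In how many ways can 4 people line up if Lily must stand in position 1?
Fix one position: (4-1)! = 6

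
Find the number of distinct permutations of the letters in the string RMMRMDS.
7! / (1! × 1! × 2! × 3!) = 420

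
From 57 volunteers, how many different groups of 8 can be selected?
C(57,8) = 57!/(8!×49!) = 1652411475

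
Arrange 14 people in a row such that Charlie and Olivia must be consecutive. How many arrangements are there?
Treat the 2 as one block: (14-2+1)! × 2! = 6227020800 × 2 = 12454041600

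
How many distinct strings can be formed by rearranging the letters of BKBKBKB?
7! / (3! × 4!) = 35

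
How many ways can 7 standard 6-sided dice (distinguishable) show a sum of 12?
Coefficient of x^12 in (x + x² + ... + x^6)^7. By inclusion-exclusion on dice exceeding 6: Σ_j (-1)^j C(7,j)·C(12-1-6j, 6) = C(7,0)·C(11,6) = 1·462 = 462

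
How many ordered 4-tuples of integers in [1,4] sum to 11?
Coefficient of x^11 in (x + x² + ... + x^4)^4. By inclusion-exclusion on dice exceeding 4: Σ_j (-1)^j C(4,j)·C(11-1-4j, 3) = C(4,0)·C(10,3) - C(4,1)·C(6,3) = 1·120 - 4·20 = 40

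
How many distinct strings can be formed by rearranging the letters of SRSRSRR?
7! / (3! × 4!) = 35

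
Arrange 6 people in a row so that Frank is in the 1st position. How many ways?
Fix one position: (6-1)! = 120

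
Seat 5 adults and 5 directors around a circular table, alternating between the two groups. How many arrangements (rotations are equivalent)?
Fix one of the adults: (5-1)! ways for the remaining adults, × 5! ways for the directors = 24 × 120 = 2880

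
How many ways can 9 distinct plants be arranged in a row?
9! = 362880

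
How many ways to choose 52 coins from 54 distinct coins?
C(54,52) = 54!/(52!×2!) = 1431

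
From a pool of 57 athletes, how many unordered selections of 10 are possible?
C(57,10) = 57!/(10!×47!) = 43183019880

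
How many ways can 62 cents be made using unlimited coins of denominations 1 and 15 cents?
Coefficient of x^62 in 1/(1-x^1) · 1/(1-x^15). Use j coins of 15 for j = 0..⌊62/15⌋ = 4, the rest in 1s: 4 + 1 = 5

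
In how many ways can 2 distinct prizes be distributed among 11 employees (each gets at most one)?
P(11,2) = 11!/(11-2)! = 110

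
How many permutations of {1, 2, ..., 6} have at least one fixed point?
Complement of the derangements. !6 = Σ_{j=0}^{6} (-1)^j·6!/j! = 720 - 720 + 360 - 120 + 30 - 6 + 1 = 265. 6! - !6 = 720 - 265 = 455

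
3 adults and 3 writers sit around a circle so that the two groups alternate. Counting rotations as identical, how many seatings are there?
Fix one of the adults: (3-1)! ways for the remaining adults, × 3! ways for the writers = 2 × 6 = 12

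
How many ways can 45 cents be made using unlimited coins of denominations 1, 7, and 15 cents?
Coefficient of x^45 in 1/(1-x^1) · 1/(1-x^7) · 1/(1-x^15). Case on j = number of 15-cent coins (j = 0..3); remainder r = 45 - 15j is made from {1,7} in ⌊r/7⌋+1 ways. r = 45, 30, 15, 0 → 7 + 5 + 3 + 1 = 16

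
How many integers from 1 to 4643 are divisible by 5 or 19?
⌊4643/5⌋ + ⌊4643/19⌋ - ⌊4643/95⌋ = 928 + 244 - 48 = 1124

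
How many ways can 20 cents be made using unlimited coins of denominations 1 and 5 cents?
Coefficient of x^20 in 1/(1-x^1) · 1/(1-x^5). Use j coins of 5 for j = 0..⌊20/5⌋ = 4, the rest in 1s: 4 + 1 = 5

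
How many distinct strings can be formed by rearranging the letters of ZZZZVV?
6! / (4! × 2!) = 15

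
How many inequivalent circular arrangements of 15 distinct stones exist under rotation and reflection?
(15-1)!/2 = 87178291200/2 = 43589145600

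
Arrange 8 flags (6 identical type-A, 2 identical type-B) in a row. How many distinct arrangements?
8! / (6! × 2!) = 28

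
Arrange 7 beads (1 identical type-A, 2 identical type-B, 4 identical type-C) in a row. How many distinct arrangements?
7! / (1! × 2! × 4!) = 105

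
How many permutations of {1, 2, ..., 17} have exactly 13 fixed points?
Choose the 13 fixed points C(17,13) = 2380, derange the rest: !4 = Σ_{j=0}^{4} (-1)^j·4!/j! = 24 - 24 + 12 - 4 + 1 = 9. Product = 2380 × 9 = 21420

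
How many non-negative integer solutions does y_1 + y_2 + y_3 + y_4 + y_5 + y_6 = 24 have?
C(24+6-1, 6-1) = C(29, 5) = 118755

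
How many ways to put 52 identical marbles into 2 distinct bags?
C(52+2-1, 2-1) = C(53, 1) = 53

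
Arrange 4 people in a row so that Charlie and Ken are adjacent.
Treat as block: (4-1)! × 2! = 6 × 2 = 12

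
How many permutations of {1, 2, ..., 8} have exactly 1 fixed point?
Choose the 1 fixed point C(8,1) = 8, derange the rest: !7 = Σ_{j=0}^{7} (-1)^j·7!/j! = 5040 - 5040 + 2520 - 840 + 210 - 42 + 7 - 1 = 1854. Product = 8 × 1854 = 14832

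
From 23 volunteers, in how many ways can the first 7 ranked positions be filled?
P(23,7) = 23!/(23-7)! = 1235591280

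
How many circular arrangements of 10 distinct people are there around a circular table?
Circular: fix one position, arrange the rest. (10-1)! = 362880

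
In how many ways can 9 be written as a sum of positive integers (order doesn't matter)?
Pentagonal recurrence p(n) = p(n-1) + p(n-2) - p(n-5) - p(n-7) + p(n-12) + p(n-15) - ... gives p(0..8) = 1, 1, 2, 3, 5, 7, 11, 15, 22. p(9) = p(8) + p(7) - p(4) - p(2) = 22 + 15 - 5 - 2 = 30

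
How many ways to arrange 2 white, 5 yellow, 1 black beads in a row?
8! / (2! × 5! × 1!) = 168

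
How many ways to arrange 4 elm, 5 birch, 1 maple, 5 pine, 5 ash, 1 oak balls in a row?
21! / (4! × 5! × 1! × 5! × 5! × 1!) = 1231938227520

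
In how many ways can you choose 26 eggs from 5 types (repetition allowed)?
C(26+5-1, 5-1) = C(30, 4) = 27405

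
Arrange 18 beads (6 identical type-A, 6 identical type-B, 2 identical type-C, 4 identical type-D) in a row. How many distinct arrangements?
18! / (6! × 6! × 2! × 4!) = 257297040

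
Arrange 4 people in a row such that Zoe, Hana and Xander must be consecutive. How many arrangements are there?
Treat the 3 as one block: (4-3+1)! × 3! = 2 × 6 = 12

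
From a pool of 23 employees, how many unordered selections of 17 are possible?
C(23,17) = 23!/(17!×6!) = 100947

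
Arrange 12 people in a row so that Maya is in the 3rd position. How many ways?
Fix one position: (12-1)! = 39916800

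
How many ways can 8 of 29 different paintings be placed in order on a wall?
P(29,8) = 29!/(29-8)! = 173059286400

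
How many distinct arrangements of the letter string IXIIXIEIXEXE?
12! / (5! × 3! × 4!) = 27720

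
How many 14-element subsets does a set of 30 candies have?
C(30,14) = 30!/(14!×16!) = 145422675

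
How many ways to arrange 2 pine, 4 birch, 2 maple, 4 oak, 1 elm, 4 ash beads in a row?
17! / (2! × 4! × 2! × 4! × 1! × 4!) = 6432426000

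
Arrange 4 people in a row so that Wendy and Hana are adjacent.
Treat as block: (4-1)! × 2! = 6 × 2 = 12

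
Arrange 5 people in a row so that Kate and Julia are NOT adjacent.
Total - adjacent = 5! - (5-1)!×2 = 120 - 48 = 72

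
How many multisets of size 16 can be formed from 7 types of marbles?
C(16+7-1, 7-1) = C(22, 6) = 74613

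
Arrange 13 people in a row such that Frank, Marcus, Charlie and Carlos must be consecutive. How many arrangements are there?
Treat the 4 as one block: (13-4+1)! × 4! = 3628800 × 24 = 87091200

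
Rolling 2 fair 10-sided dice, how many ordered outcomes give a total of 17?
Coefficient of x^17 in (x + x² + ... + x^10)^2. By inclusion-exclusion on dice exceeding 10: Σ_j (-1)^j C(2,j)·C(17-1-10j, 1) = C(2,0)·C(16,1) - C(2,1)·C(6,1) = 1·16 - 2·6 = 4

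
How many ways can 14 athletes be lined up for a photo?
14! = 87178291200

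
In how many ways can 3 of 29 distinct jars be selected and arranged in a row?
P(29,3) = 29!/(29-3)! = 21924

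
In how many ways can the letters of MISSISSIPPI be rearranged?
11! / (1! × 4! × 4! × 2!) = 34650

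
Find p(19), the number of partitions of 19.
Pentagonal recurrence p(n) = p(n-1) + p(n-2) - p(n-5) - p(n-7) + p(n-12) + p(n-15) - ... gives p(0..18) = 1, 1, 2, 3, 5, 7, 11, 15, 22, 30, 42, 56, 77, 101, 135, 176, 231, 297, 385. p(19) = p(18) + p(17) - p(14) - p(12) + p(7) + p(4) = 385 + 297 - 135 - 77 + 15 + 5 = 490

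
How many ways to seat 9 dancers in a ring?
Circular: fix one position, arrange the rest. (9-1)! = 40320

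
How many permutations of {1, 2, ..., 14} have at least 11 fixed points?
Exactly j fixed points: C(14,j)·!(14-j); sum over j ≥ 11 (derangement numbers via !m = (m-1)·(!(m-1) + !(m-2)): !0..!3 = 1, 0, 1, 2). Σ_{j=11}^{14} C(14,j)·!(14-j) = C(14,11)·!3 + C(14,12)·!2 + C(14,13)·!1 + C(14,14)·!0 = 364·2 + 91·1 + 14·0 + 1·1 = 820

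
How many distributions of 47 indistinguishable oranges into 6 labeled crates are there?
C(47+6-1, 6-1) = C(52, 5) = 2598960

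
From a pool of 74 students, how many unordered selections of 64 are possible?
C(74,64) = 74!/(64!×10!) = 718406958841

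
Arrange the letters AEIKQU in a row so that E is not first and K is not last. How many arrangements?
By inclusion-exclusion: 6! - 2×(6-1)! + (6-2)! = 720 - 240 + 24 = 504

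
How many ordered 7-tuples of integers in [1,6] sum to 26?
Coefficient of x^26 in (x + x² + ... + x^6)^7. By inclusion-exclusion on dice exceeding 6: Σ_j (-1)^j C(7,j)·C(26-1-6j, 6) = C(7,0)·C(25,6) - C(7,1)·C(19,6) + C(7,2)·C(13,6) - C(7,3)·C(7,6) = 1·177100 - 7·27132 + 21·1716 - 35·7 = 22967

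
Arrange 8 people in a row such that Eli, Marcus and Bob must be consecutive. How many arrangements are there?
Treat the 3 as one block: (8-3+1)! × 3! = 720 × 6 = 4320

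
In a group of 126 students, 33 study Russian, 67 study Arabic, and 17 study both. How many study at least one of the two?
|A∪B| = |A| + |B| - |A∩B| = 33 + 67 - 17 = 83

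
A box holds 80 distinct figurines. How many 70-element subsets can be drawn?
C(80,70) = 80!/(70!×10!) = 1646492110120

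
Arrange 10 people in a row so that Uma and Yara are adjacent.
Treat as block: (10-1)! × 2! = 362880 × 2 = 725760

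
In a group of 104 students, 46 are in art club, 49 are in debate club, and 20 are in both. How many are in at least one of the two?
|A∪B| = |A| + |B| - |A∩B| = 46 + 49 - 20 = 75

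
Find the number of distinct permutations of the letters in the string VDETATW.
7! / (1! × 1! × 1! × 2! × 1! × 1!) = 2520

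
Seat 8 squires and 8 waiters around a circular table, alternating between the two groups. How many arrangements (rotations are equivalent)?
Fix one of the squires: (8-1)! ways for the remaining squires, × 8! ways for the waiters = 5040 × 40320 = 203212800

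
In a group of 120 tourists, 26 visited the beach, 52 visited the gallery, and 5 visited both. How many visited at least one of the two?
|A∪B| = |A| + |B| - |A∩B| = 26 + 52 - 5 = 73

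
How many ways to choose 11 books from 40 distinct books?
C(40,11) = 40!/(11!×29!) = 2311801440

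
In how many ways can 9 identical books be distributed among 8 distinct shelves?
C(9+8-1, 8-1) = C(16, 7) = 11440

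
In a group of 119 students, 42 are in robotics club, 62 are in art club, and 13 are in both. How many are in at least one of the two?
|A∪B| = |A| + |B| - |A∩B| = 42 + 62 - 13 = 91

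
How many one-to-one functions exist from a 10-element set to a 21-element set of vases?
P(21,10) = 21!/(21-10)! = 1279935820800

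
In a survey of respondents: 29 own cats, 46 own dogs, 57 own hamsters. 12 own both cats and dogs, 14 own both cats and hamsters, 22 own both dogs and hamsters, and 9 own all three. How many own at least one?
|A∪B∪C| = 29+46+57-12-14-22+9 = 93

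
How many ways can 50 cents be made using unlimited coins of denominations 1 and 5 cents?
Coefficient of x^50 in 1/(1-x^1) · 1/(1-x^5). Use j coins of 5 for j = 0..⌊50/5⌋ = 10, the rest in 1s: 10 + 1 = 11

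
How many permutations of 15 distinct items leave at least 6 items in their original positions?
Exactly j fixed points: C(15,j)·!(15-j); sum over j ≥ 6 (derangement numbers via !m = (m-1)·(!(m-1) + !(m-2)): !0..!9 = 1, 0, 1, 2, 9, 44, 265, 1854, 14833, 133496). Σ_{j=6}^{15} C(15,j)·!(15-j) = C(15,6)·!9 + C(15,7)·!8 + C(15,8)·!7 + C(15,9)·!6 + C(15,10)·!5 + C(15,11)·!4 + C(15,12)·!3 + C(15,13)·!2 + C(15,14)·!1 + C(15,15)·!0 = 5005·133496 + 6435·14833 + 6435·1854 + 5005·265 + 3003·44 + 1365·9 + 455·2 + 105·1 + 15·0 + 1·1 = 777000083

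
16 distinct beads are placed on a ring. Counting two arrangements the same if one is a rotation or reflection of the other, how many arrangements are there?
(16-1)!/2 = 1307674368000/2 = 653837184000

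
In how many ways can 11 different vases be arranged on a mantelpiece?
11! = 39916800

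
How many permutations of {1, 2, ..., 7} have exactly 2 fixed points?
Choose the 2 fixed points C(7,2) = 21, derange the rest: !5 = Σ_{j=0}^{5} (-1)^j·5!/j! = 120 - 120 + 60 - 20 + 5 - 1 = 44. Product = 21 × 44 = 924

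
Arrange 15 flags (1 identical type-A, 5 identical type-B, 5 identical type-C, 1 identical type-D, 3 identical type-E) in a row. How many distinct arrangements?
15! / (1! × 5! × 5! × 1! × 3!) = 15135120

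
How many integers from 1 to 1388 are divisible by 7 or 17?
⌊1388/7⌋ + ⌊1388/17⌋ - ⌊1388/119⌋ = 198 + 81 - 11 = 268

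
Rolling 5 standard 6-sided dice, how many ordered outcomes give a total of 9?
Coefficient of x^9 in (x + x² + ... + x^6)^5. By inclusion-exclusion on dice exceeding 6: Σ_j (-1)^j C(5,j)·C(9-1-6j, 4) = C(5,0)·C(8,4) = 1·70 = 70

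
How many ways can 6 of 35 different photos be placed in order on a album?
P(35,6) = 35!/(35-6)! = 1168675200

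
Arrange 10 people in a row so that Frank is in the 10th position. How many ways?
Fix one position: (10-1)! = 362880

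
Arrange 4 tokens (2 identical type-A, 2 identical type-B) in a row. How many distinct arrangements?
4! / (2! × 2!) = 6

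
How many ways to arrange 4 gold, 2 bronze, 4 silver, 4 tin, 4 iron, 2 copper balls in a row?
20! / (4! × 2! × 4! × 4! × 4! × 2!) = 1833241410000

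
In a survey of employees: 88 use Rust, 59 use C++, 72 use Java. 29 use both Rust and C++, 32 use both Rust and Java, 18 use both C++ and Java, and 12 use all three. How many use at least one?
|A∪B∪C| = 88+59+72-29-32-18+12 = 152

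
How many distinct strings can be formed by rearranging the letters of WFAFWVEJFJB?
11! / (2! × 1! × 2! × 3! × 1! × 1! × 1!) = 1663200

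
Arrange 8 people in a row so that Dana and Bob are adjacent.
Treat as block: (8-1)! × 2! = 5040 × 2 = 10080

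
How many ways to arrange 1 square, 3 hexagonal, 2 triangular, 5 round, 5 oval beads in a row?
16! / (1! × 3! × 2! × 5! × 5!) = 121080960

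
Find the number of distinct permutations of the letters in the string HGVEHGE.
7! / (2! × 2! × 2! × 1!) = 630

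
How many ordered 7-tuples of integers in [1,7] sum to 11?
Coefficient of x^11 in (x + x² + ... + x^7)^7. By inclusion-exclusion on dice exceeding 7: Σ_j (-1)^j C(7,j)·C(11-1-7j, 6) = C(7,0)·C(10,6) = 1·210 = 210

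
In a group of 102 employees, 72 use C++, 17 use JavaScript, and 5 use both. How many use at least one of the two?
|A∪B| = |A| + |B| - |A∩B| = 72 + 17 - 5 = 84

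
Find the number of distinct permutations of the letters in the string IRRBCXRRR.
9! / (1! × 1! × 1! × 1! × 5!) = 3024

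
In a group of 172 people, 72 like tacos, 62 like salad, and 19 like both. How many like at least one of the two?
|A∪B| = |A| + |B| - |A∩B| = 72 + 62 - 19 = 115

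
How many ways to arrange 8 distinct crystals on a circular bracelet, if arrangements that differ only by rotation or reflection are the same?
(8-1)!/2 = 5040/2 = 2520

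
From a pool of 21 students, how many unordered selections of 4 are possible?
C(21,4) = 21!/(4!×17!) = 5985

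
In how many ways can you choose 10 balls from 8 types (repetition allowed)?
C(10+8-1, 8-1) = C(17, 7) = 19448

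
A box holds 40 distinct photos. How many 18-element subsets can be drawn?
C(40,18) = 40!/(18!×22!) = 113380261800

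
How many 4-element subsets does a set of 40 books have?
C(40,4) = 40!/(4!×36!) = 91390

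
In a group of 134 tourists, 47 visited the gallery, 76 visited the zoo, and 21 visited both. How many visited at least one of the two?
|A∪B| = |A| + |B| - |A∩B| = 47 + 76 - 21 = 102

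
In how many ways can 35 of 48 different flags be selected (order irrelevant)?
C(48,35) = 48!/(35!×13!) = 192928249296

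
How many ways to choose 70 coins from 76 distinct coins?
C(76,70) = 76!/(70!×6!) = 218618940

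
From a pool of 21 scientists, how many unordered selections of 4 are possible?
C(21,4) = 21!/(4!×17!) = 5985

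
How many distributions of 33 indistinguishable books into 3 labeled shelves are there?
C(33+3-1, 3-1) = C(35, 2) = 595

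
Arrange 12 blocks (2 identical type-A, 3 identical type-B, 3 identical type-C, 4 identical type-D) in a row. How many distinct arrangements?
12! / (2! × 3! × 3! × 4!) = 277200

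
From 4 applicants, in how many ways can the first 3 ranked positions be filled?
P(4,3) = 4!/(4-3)! = 24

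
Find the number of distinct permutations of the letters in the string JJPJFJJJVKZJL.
13! / (1! × 1! × 7! × 1! × 1! × 1! × 1!) = 1235520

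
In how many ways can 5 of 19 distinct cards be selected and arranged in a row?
P(19,5) = 19!/(19-5)! = 1395360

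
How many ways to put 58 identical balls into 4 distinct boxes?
C(58+4-1, 4-1) = C(61, 3) = 35990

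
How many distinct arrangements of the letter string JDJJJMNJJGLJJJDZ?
16! / (2! × 9! × 1! × 1! × 1! × 1! × 1!) = 28828800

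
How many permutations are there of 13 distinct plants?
13! = 6227020800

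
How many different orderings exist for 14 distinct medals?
14! = 87178291200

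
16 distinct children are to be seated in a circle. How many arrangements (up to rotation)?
Circular: fix one position, arrange the rest. (16-1)! = 1307674368000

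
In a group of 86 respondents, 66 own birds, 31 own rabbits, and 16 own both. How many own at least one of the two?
|A∪B| = |A| + |B| - |A∩B| = 66 + 31 - 16 = 81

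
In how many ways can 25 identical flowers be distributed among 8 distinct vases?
C(25+8-1, 8-1) = C(32, 7) = 3365856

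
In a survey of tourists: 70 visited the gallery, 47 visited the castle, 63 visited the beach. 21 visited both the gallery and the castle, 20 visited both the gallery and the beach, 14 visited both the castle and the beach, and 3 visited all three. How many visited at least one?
|A∪B∪C| = 70+47+63-21-20-14+3 = 128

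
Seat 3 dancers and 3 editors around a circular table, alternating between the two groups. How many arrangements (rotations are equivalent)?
Fix one of the dancers: (3-1)! ways for the remaining dancers, × 3! ways for the editors = 2 × 6 = 12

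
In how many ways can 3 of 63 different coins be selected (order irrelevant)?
C(63,3) = 63!/(3!×60!) = 39711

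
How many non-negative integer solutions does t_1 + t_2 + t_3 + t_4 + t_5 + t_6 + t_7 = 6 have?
C(6+7-1, 7-1) = C(12, 6) = 924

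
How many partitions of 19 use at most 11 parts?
By conjugation, equals partitions of 19 into parts ≤ 11. Let r_j(i) = number of partitions of i into parts ≤ j, for i = 0..19. r_1(i) = 1 for all i; r_j(i) = r_{j-1}(i) + r_j(i-j). Rows j = 2..11: ≤2: 1 1 2 2 3 3 4 4 5 5 6 6 7 7 8 8 9 9 10 10; ≤3: 1 1 2 3 4 5 7 8 10 12 14 16 19 21 24 27 30 33 37 40; ≤4: 1 1 2 3 5 6 9 11 15 18 23 27 34 39 47 54 64 72 84 94; ≤5: 1 1 2 3 5 7 10 13 18 23 30 37 47 57 70 84 101 119 141 164; ≤6: 1 1 2 3 5 7 11 14 20 26 35 44 58 71 90 110 136 163 199 235; ≤7: 1 1 2 3 5 7 11 15 21 28 38 49 65 82 105 131 164 201 248 300; ≤8: 1 1 2 3 5 7 11 15 22 29 40 52 70 89 116 146 186 230 288 352; ≤9: 1 1 2 3 5 7 11 15 22 30 41 54 73 94 123 157 201 252 318 393; ≤10: 1 1 2 3 5 7 11 15 22 30 42 55 75 97 128 164 212 267 340 423; ≤11: 1 1 2 3 5 7 11 15 22 30 42 56 76 99 131 169 219 278 355 445. r_11(19) = 445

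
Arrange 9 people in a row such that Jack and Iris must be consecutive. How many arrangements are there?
Treat the 2 as one block: (9-2+1)! × 2! = 40320 × 2 = 80640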